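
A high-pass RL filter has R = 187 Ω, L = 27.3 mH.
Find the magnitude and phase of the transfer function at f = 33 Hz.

Step 1 — Angular frequency: ω = 2π·33 = 207.3 rad/s.
Step 2 — Transfer function: H(jω) = jωL/(R + jωL).
Step 3 — Numerator jωL = j·5.661; denominator R + jωL = 187 + j5.661.
Step 4 — H = 0.0009154 + j0.03024.
Step 5 — Magnitude: |H| = 0.03026 (-30.4 dB); phase: φ = 88.3°.

|H| = 0.03026 (-30.4 dB), φ = 88.3°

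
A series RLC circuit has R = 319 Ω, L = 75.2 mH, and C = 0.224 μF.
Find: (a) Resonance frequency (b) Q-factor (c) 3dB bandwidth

Step 1 — Resonance: ω₀ = 1/√(LC) = 1/√(0.0752·2.24e-07) = 7705 rad/s.
Step 2 — f₀ = ω₀/(2π) = 1226 Hz.
Step 3 — Series Q: Q = ω₀L/R = 7705·0.0752/319 = 1.816.
Step 4 — Bandwidth: Δω = ω₀/Q = 4242 rad/s; BW = Δω/(2π) = 675.1 Hz.

(a) f₀ = 1226 Hz  (b) Q = 1.816  (c) BW = 675.1 Hz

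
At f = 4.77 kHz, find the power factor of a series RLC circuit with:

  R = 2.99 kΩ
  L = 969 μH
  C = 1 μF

Step 1 — Angular frequency: ω = 2π·f = 2π·4770 = 2.997e+04 rad/s.
Step 2 — Component impedances:
  R: Z = R = 2990 Ω
  L: Z = jωL = j·2.997e+04·0.000969 = 0 + j29.04 Ω
  C: Z = 1/(jωC) = -j/(ω·C) = 0 - j33.37 Ω
Step 3 — Series combination: Z_total = R + L + C = 2990 - j4.324 Ω = 2990∠-0.1° Ω.
Step 4 — Power factor: PF = cos(φ) = Re(Z)/|Z| = 2990/2990 = 1.
Step 5 — Type: Im(Z) = -4.324 ⇒ leading (phase φ = -0.1°).

PF = 1 (leading, φ = -0.1°)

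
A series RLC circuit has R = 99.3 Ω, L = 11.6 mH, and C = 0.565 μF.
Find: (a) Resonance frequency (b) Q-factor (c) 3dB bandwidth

Step 1 — Resonance: ω₀ = 1/√(LC) = 1/√(0.0116·5.65e-07) = 1.235e+04 rad/s.
Step 2 — f₀ = ω₀/(2π) = 1966 Hz.
Step 3 — Series Q: Q = ω₀L/R = 1.235e+04·0.0116/99.3 = 1.443.
Step 4 — Bandwidth: Δω = ω₀/Q = 8560 rad/s; BW = Δω/(2π) = 1362 Hz.

(a) f₀ = 1966 Hz  (b) Q = 1.443  (c) BW = 1362 Hz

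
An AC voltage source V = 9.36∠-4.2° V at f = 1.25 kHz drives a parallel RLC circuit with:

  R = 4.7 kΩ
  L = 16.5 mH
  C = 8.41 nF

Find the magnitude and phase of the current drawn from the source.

Step 1 — Angular frequency: ω = 2π·f = 2π·1250 = 7854 rad/s.
Step 2 — Component impedances:
  R: Z = R = 4700 Ω
  L: Z = jωL = j·7854·0.0165 = 0 + j129.6 Ω
  C: Z = 1/(jωC) = -j/(ω·C) = 0 - j1.514e+04 Ω
Step 3 — Parallel combination: 1/Z_total = 1/R + 1/L + 1/C; Z_total = 3.632 + j130.6 Ω = 130.7∠88.4° Ω.
Step 4 — Source phasor: V = 9.36∠-4.2° V = 9.335 - j0.6855 V.
Step 5 — Ohm's law: I = V / Z_total = (9.335 - j0.6855) / (3.632 + j130.6) = -0.003258 - j0.07156 A.
Step 6 — Convert to polar: |I| = 0.07164 A, ∠I = -92.6°.

I = 0.07164∠-92.6° A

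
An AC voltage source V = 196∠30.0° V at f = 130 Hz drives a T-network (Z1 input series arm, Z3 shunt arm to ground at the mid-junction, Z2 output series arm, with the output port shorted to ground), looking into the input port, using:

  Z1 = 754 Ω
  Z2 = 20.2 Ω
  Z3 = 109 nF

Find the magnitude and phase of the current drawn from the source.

Step 1 — Angular frequency: ω = 2π·f = 2π·130 = 816.8 rad/s.
Step 2 — Component impedances:
  Z1: Z = R = 754 Ω
  Z2: Z = R = 20.2 Ω
  Z3: Z = 1/(jωC) = -j/(ω·C) = 0 - j1.123e+04 Ω
Step 3 — With the output port shorted to ground, the output series arm Z2 runs from the junction to ground; the shunt arm Z3 also runs from the junction to ground. They appear in parallel: Z3 || Z2 = 20.2 - j0.03633 Ω.
Step 4 — Series with input arm Z1: Z_in = Z1 + (Z3 || Z2) = 774.2 - j0.03633 Ω = 774.2∠-0.0° Ω.
Step 5 — Source phasor: V = 196∠30.0° V = 169.7 + j98 V.
Step 6 — Ohm's law: I = V / Z_total = (169.7 + j98) / (774.2 - j0.03633) = 0.2192 + j0.1266 A.
Step 7 — Convert to polar: |I| = 0.2532 A, ∠I = 30.0°.

I = 0.2532∠30.0° A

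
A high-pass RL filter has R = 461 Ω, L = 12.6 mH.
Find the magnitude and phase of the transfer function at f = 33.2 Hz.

Step 1 — Angular frequency: ω = 2π·33.2 = 208.6 rad/s.
Step 2 — Transfer function: H(jω) = jωL/(R + jωL).
Step 3 — Numerator jωL = j·2.628; denominator R + jωL = 461 + j2.628.
Step 4 — H = 3.251e-05 + j0.005701.
Step 5 — Magnitude: |H| = 0.005701 (-44.9 dB); phase: φ = 89.7°.

|H| = 0.005701 (-44.9 dB), φ = 89.7°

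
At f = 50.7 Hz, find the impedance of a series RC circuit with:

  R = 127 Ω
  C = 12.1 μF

Step 1 — Angular frequency: ω = 2π·f = 2π·50.7 = 318.6 rad/s.
Step 2 — Component impedances:
  R: Z = R = 127 Ω
  C: Z = 1/(jωC) = -j/(ω·C) = 0 - j259.4 Ω
Step 3 — Series combination: Z_total = R + C = 127 - j259.4 Ω = 288.9∠-63.9° Ω.

Z = 127 - j259.4 Ω = 288.9∠-63.9° Ω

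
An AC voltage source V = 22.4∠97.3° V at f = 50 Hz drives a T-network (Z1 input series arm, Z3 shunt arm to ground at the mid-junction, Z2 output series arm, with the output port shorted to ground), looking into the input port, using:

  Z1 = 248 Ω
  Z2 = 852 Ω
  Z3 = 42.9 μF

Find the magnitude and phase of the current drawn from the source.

Step 1 — Angular frequency: ω = 2π·f = 2π·50 = 314.2 rad/s.
Step 2 — Component impedances:
  Z1: Z = R = 248 Ω
  Z2: Z = R = 852 Ω
  Z3: Z = 1/(jωC) = -j/(ω·C) = 0 - j74.2 Ω
Step 3 — With the output port shorted to ground, the output series arm Z2 runs from the junction to ground; the shunt arm Z3 also runs from the junction to ground. They appear in parallel: Z3 || Z2 = 6.413 - j73.64 Ω.
Step 4 — Series with input arm Z1: Z_in = Z1 + (Z3 || Z2) = 254.4 - j73.64 Ω = 264.9∠-16.1° Ω.
Step 5 — Source phasor: V = 22.4∠97.3° V = -2.846 + j22.22 V.
Step 6 — Ohm's law: I = V / Z_total = (-2.846 + j22.22) / (254.4 - j73.64) = -0.03365 + j0.07759 A.
Step 7 — Convert to polar: |I| = 0.08457 A, ∠I = 113.4°.

I = 0.08457∠113.4° A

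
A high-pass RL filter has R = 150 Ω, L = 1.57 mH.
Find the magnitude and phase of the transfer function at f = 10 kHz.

Step 1 — Angular frequency: ω = 2π·1e+04 = 6.283e+04 rad/s.
Step 2 — Transfer function: H(jω) = jωL/(R + jωL).
Step 3 — Numerator jωL = j·98.65; denominator R + jωL = 150 + j98.65.
Step 4 — H = 0.3019 + j0.4591.
Step 5 — Magnitude: |H| = 0.5495 (-5.2 dB); phase: φ = 56.7°.

|H| = 0.5495 (-5.2 dB), φ = 56.7°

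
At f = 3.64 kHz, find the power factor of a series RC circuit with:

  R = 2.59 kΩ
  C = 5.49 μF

Step 1 — Angular frequency: ω = 2π·f = 2π·3640 = 2.287e+04 rad/s.
Step 2 — Component impedances:
  R: Z = R = 2590 Ω
  C: Z = 1/(jωC) = -j/(ω·C) = 0 - j7.964 Ω
Step 3 — Series combination: Z_total = R + C = 2590 - j7.964 Ω = 2590∠-0.2° Ω.
Step 4 — Power factor: PF = cos(φ) = Re(Z)/|Z| = 2590/2590 = 1.
Step 5 — Type: Im(Z) = -7.964 ⇒ leading (phase φ = -0.2°).

PF = 1 (leading, φ = -0.2°)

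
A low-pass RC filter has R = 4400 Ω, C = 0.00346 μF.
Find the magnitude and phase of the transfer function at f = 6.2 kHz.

Step 1 — Angular frequency: ω = 2π·6200 = 3.896e+04 rad/s.
Step 2 — Transfer function: H(jω) = 1/(1 + jωRC).
Step 3 — Denominator: 1 + jωRC = 1 + j·3.896e+04·4400·3.46e-09 = 1 + j0.5931.
Step 4 — H = 0.7398 - j0.4387.
Step 5 — Magnitude: |H| = 0.8601 (-1.3 dB); phase: φ = -30.7°.

|H| = 0.8601 (-1.3 dB), φ = -30.7°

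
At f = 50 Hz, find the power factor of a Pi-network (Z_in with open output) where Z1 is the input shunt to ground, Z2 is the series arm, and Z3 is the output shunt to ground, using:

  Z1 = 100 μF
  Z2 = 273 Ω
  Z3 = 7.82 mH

Step 1 — Angular frequency: ω = 2π·f = 2π·50 = 314.2 rad/s.
Step 2 — Component impedances:
  Z1: Z = 1/(jωC) = -j/(ω·C) = 0 - j31.83 Ω
  Z2: Z = R = 273 Ω
  Z3: Z = jωL = j·314.2·0.00782 = 0 + j2.457 Ω
Step 3 — With open output, the series arm Z2 and the output shunt Z3 appear in series to ground: Z2 + Z3 = 273 + j2.457 Ω.
Step 4 — Parallel with input shunt Z1: Z_in = Z1 || (Z2 + Z3) = 3.669 - j31.44 Ω = 31.65∠-83.3° Ω.
Step 5 — Power factor: PF = cos(φ) = Re(Z)/|Z| = 3.669/31.65 = 0.1159.
Step 6 — Type: Im(Z) = -31.44 ⇒ leading (phase φ = -83.3°).

PF = 0.1159 (leading, φ = -83.3°)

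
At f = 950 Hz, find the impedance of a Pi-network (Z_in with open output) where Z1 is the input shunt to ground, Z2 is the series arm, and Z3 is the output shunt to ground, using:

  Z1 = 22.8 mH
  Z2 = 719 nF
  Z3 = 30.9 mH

Step 1 — Angular frequency: ω = 2π·f = 2π·950 = 5969 rad/s.
Step 2 — Component impedances:
  Z1: Z = jωL = j·5969·0.0228 = 0 + j136.1 Ω
  Z2: Z = 1/(jωC) = -j/(ω·C) = 0 - j233 Ω
  Z3: Z = jωL = j·5969·0.0309 = 0 + j184.4 Ω
Step 3 — With open output, the series arm Z2 and the output shunt Z3 appear in series to ground: Z2 + Z3 = 0 - j48.56 Ω.
Step 4 — Parallel with input shunt Z1: Z_in = Z1 || (Z2 + Z3) = 0 - j75.51 Ω = 75.51∠-90.0° Ω.

Z = 0 - j75.51 Ω = 75.51∠-90.0° Ω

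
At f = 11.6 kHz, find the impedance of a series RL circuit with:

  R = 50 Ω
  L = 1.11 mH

Step 1 — Angular frequency: ω = 2π·f = 2π·1.16e+04 = 7.288e+04 rad/s.
Step 2 — Component impedances:
  R: Z = R = 50 Ω
  L: Z = jωL = j·7.288e+04·0.00111 = 0 + j80.9 Ω
Step 3 — Series combination: Z_total = R + L = 50 + j80.9 Ω = 95.11∠58.3° Ω.

Z = 50 + j80.9 Ω = 95.11∠58.3° Ω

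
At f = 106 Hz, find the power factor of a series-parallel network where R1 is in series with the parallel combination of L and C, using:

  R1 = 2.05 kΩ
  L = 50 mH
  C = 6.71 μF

Step 1 — Angular frequency: ω = 2π·f = 2π·106 = 666 rad/s.
Step 2 — Component impedances:
  R1: Z = R = 2050 Ω
  L: Z = jωL = j·666·0.05 = 0 + j33.3 Ω
  C: Z = 1/(jωC) = -j/(ω·C) = 0 - j223.8 Ω
Step 3 — Parallel branch: L || C = 1/(1/L + 1/C) = 0 + j39.12 Ω.
Step 4 — Series with R1: Z_total = R1 + (L || C) = 2050 + j39.12 Ω = 2050∠1.1° Ω.
Step 5 — Power factor: PF = cos(φ) = Re(Z)/|Z| = 2050/2050.4 = 0.9998.
Step 6 — Type: Im(Z) = 39.12 ⇒ lagging (phase φ = 1.1°).

PF = 0.9998 (lagging, φ = 1.1°)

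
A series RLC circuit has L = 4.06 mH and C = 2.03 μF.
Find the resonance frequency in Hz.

Step 1 — Resonance condition Im(Z)=0 gives ω₀ = 1/√(LC).
Step 2 — ω₀ = 1/√(0.00406·2.03e-06) = 1.102e+04 rad/s.
Step 3 — f₀ = ω₀/(2π) = 1753 Hz.

f₀ = 1753 Hz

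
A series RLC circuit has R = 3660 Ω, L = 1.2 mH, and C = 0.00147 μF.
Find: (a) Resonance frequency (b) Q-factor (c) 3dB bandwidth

Step 1 — Resonance: ω₀ = 1/√(LC) = 1/√(0.0012·1.47e-09) = 7.529e+05 rad/s.
Step 2 — f₀ = ω₀/(2π) = 1.198e+05 Hz.
Step 3 — Series Q: Q = ω₀L/R = 7.529e+05·0.0012/3660 = 0.2469.
Step 4 — Bandwidth: Δω = ω₀/Q = 3.05e+06 rad/s; BW = Δω/(2π) = 4.854e+05 Hz.

(a) f₀ = 1.198e+05 Hz  (b) Q = 0.2469  (c) BW = 4.854e+05 Hz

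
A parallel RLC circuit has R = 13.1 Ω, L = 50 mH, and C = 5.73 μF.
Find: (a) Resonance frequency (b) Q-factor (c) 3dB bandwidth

Step 1 — Resonance: ω₀ = 1/√(LC) = 1/√(0.05·5.73e-06) = 1868 rad/s.
Step 2 — f₀ = ω₀/(2π) = 297.3 Hz.
Step 3 — Parallel Q: Q = R/(ω₀L) = 13.1/(1868·0.05) = 0.1402.
Step 4 — Bandwidth: Δω = ω₀/Q = 1.332e+04 rad/s; BW = Δω/(2π) = 2120 Hz.

(a) f₀ = 297.3 Hz  (b) Q = 0.1402  (c) BW = 2120 Hz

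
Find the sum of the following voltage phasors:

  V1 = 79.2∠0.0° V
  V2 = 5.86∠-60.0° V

Step 1 — Convert each phasor to rectangular form:
  V1 = 79.2·(cos(0.0°) + j·sin(0.0°)) = 79.2 V
  V2 = 5.86·(cos(-60.0°) + j·sin(-60.0°)) = 2.93 - j5.075 V
Step 2 — Sum components: V_total = 82.13 - j5.075 V.
Step 3 — Convert to polar: |V_total| = 82.29 V, ∠V_total = -3.5°.

V_total = 82.29∠-3.5° V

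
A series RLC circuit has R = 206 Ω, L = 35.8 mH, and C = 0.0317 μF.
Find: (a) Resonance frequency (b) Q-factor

Step 1 — Resonance condition Im(Z)=0 gives ω₀ = 1/√(LC).
Step 2 — ω₀ = 1/√(0.0358·3.17e-08) = 2.968e+04 rad/s.
Step 3 — f₀ = ω₀/(2π) = 4724 Hz.
Step 4 — Series Q: Q = ω₀L/R = 2.968e+04·0.0358/206 = 5.159.

(a) f₀ = 4724 Hz  (b) Q = 5.159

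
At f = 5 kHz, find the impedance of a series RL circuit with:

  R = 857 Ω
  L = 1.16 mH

Step 1 — Angular frequency: ω = 2π·f = 2π·5000 = 3.142e+04 rad/s.
Step 2 — Component impedances:
  R: Z = R = 857 Ω
  L: Z = jωL = j·3.142e+04·0.00116 = 0 + j36.44 Ω
Step 3 — Series combination: Z_total = R + L = 857 + j36.44 Ω = 857.8∠2.4° Ω.

Z = 857 + j36.44 Ω = 857.8∠2.4° Ω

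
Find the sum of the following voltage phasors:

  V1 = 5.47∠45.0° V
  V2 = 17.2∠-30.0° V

Step 1 — Convert each phasor to rectangular form:
  V1 = 5.47·(cos(45.0°) + j·sin(45.0°)) = 3.868 + j3.868 V
  V2 = 17.2·(cos(-30.0°) + j·sin(-30.0°)) = 14.9 - j8.6 V
Step 2 — Sum components: V_total = 18.76 - j4.732 V.
Step 3 — Convert to polar: |V_total| = 19.35 V, ∠V_total = -14.2°.

V_total = 19.35∠-14.2° V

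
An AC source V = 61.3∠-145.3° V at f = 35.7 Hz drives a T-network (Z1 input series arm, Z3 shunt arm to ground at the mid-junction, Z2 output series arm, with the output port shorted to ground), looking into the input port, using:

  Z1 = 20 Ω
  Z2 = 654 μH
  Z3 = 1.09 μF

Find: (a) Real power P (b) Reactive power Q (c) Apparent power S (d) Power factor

Step 1 — Angular frequency: ω = 2π·f = 2π·35.7 = 224.3 rad/s.
Step 2 — Component impedances:
  Z1: Z = R = 20 Ω
  Z2: Z = jωL = j·224.3·0.000654 = 0 + j0.1467 Ω
  Z3: Z = 1/(jωC) = -j/(ω·C) = 0 - j4090 Ω
Step 3 — With the output port shorted to ground, the output series arm Z2 runs from the junction to ground; the shunt arm Z3 also runs from the junction to ground. They appear in parallel: Z3 || Z2 = 0 + j0.1467 Ω.
Step 4 — Series with input arm Z1: Z_in = Z1 + (Z3 || Z2) = 20 + j0.1467 Ω = 20∠0.4° Ω.
Step 5 — Source phasor: V = 61.3∠-145.3° V = -50.4 - j34.9 V.
Step 6 — Current: I = V / Z = -2.533 - j1.726 A = 3.065∠-145.7° A.
Step 7 — Complex power: S = V·I* = 187.9 + j1.378 VA.
Step 8 — Real power: P = Re(S) = 187.9 W.
Step 9 — Reactive power: Q = Im(S) = 1.378 VAR.
Step 10 — Apparent power: |S| = 187.9 VA.
Step 11 — Power factor: PF = P/|S| = 1 (lagging).

(a) P = 187.9 W  (b) Q = 1.378 VAR  (c) S = 187.9 VA  (d) PF = 1 (lagging)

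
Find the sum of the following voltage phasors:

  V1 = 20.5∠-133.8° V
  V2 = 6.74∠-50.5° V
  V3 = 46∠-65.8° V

Step 1 — Convert each phasor to rectangular form:
  V1 = 20.5·(cos(-133.8°) + j·sin(-133.8°)) = -14.19 - j14.8 V
  V2 = 6.74·(cos(-50.5°) + j·sin(-50.5°)) = 4.287 - j5.201 V
  V3 = 46·(cos(-65.8°) + j·sin(-65.8°)) = 18.86 - j41.96 V
Step 2 — Sum components: V_total = 8.955 - j61.95 V.
Step 3 — Convert to polar: |V_total| = 62.6 V, ∠V_total = -81.8°.

V_total = 62.6∠-81.8° V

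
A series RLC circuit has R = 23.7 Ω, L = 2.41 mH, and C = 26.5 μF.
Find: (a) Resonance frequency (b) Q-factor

Step 1 — Resonance condition Im(Z)=0 gives ω₀ = 1/√(LC).
Step 2 — ω₀ = 1/√(0.00241·2.65e-05) = 3957 rad/s.
Step 3 — f₀ = ω₀/(2π) = 629.8 Hz.
Step 4 — Series Q: Q = ω₀L/R = 3957·0.00241/23.7 = 0.4024.

(a) f₀ = 629.8 Hz  (b) Q = 0.4024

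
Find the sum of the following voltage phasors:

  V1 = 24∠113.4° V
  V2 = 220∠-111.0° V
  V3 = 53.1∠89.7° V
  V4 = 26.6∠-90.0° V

Step 1 — Convert each phasor to rectangular form:
  V1 = 24·(cos(113.4°) + j·sin(113.4°)) = -9.532 + j22.03 V
  V2 = 220·(cos(-111.0°) + j·sin(-111.0°)) = -78.84 - j205.4 V
  V3 = 53.1·(cos(89.7°) + j·sin(89.7°)) = 0.278 + j53.1 V
  V4 = 26.6·(cos(-90.0°) + j·sin(-90.0°)) = 0 - j26.6 V
Step 2 — Sum components: V_total = -88.09 - j156.9 V.
Step 3 — Convert to polar: |V_total| = 179.9 V, ∠V_total = -119.3°.

V_total = 179.9∠-119.3° V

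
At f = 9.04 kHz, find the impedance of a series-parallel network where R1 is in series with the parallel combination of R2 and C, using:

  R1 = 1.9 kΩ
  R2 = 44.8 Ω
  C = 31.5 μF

Step 1 — Angular frequency: ω = 2π·f = 2π·9040 = 5.68e+04 rad/s.
Step 2 — Component impedances:
  R1: Z = R = 1900 Ω
  R2: Z = R = 44.8 Ω
  C: Z = 1/(jωC) = -j/(ω·C) = 0 - j0.5589 Ω
Step 3 — Parallel branch: R2 || C = 1/(1/R2 + 1/C) = 0.006972 - j0.5588 Ω.
Step 4 — Series with R1: Z_total = R1 + (R2 || C) = 1900 - j0.5588 Ω = 1900∠-0.0° Ω.

Z = 1900 - j0.5588 Ω = 1900∠-0.0° Ω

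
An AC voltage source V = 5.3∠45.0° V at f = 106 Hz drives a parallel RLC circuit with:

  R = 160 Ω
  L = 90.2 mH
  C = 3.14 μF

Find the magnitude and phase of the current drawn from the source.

Step 1 — Angular frequency: ω = 2π·f = 2π·106 = 666 rad/s.
Step 2 — Component impedances:
  R: Z = R = 160 Ω
  L: Z = jωL = j·666·0.0902 = 0 + j60.07 Ω
  C: Z = 1/(jωC) = -j/(ω·C) = 0 - j478.2 Ω
Step 3 — Parallel combination: 1/Z_total = 1/R + 1/L + 1/C; Z_total = 24.91 + j58.01 Ω = 63.13∠66.8° Ω.
Step 4 — Source phasor: V = 5.3∠45.0° V = 3.748 + j3.748 V.
Step 5 — Ohm's law: I = V / Z_total = (3.748 + j3.748) / (24.91 + j58.01) = 0.07797 - j0.03112 A.
Step 6 — Convert to polar: |I| = 0.08395 A, ∠I = -21.8°.

I = 0.08395∠-21.8° A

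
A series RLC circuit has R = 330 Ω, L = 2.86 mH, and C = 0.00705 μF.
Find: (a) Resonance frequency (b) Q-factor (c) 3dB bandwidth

Step 1 — Resonance condition Im(Z)=0 gives ω₀ = 1/√(LC).
Step 2 — ω₀ = 1/√(0.00286·7.05e-09) = 2.227e+05 rad/s.
Step 3 — f₀ = ω₀/(2π) = 3.544e+04 Hz.
Step 4 — Series Q: Q = ω₀L/R = 2.227e+05·0.00286/330 = 1.93.
Step 5 — 3dB bandwidth: Δω = ω₀/Q = 1.154e+05 rad/s; BW = Δω/(2π) = 1.836e+04 Hz.

(a) f₀ = 3.544e+04 Hz  (b) Q = 1.93  (c) BW = 1.836e+04 Hz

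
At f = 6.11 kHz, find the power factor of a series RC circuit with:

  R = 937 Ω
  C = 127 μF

Step 1 — Angular frequency: ω = 2π·f = 2π·6110 = 3.839e+04 rad/s.
Step 2 — Component impedances:
  R: Z = R = 937 Ω
  C: Z = 1/(jωC) = -j/(ω·C) = 0 - j0.2051 Ω
Step 3 — Series combination: Z_total = R + C = 937 - j0.2051 Ω = 937∠-0.0° Ω.
Step 4 — Power factor: PF = cos(φ) = Re(Z)/|Z| = 937/937 = 1.
Step 5 — Type: Im(Z) = -0.2051 ⇒ leading (phase φ = -0.0°).

PF = 1 (leading, φ = -0.0°)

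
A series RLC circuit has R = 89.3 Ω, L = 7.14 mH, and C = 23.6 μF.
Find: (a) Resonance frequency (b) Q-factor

Step 1 — Resonance condition Im(Z)=0 gives ω₀ = 1/√(LC).
Step 2 — ω₀ = 1/√(0.00714·2.36e-05) = 2436 rad/s.
Step 3 — f₀ = ω₀/(2π) = 387.7 Hz.
Step 4 — Series Q: Q = ω₀L/R = 2436·0.00714/89.3 = 0.1948.

(a) f₀ = 387.7 Hz  (b) Q = 0.1948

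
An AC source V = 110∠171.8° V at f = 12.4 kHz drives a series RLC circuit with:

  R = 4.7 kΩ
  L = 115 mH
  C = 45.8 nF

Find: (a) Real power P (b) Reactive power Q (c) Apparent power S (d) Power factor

Step 1 — Angular frequency: ω = 2π·f = 2π·1.24e+04 = 7.791e+04 rad/s.
Step 2 — Component impedances:
  R: Z = R = 4700 Ω
  L: Z = jωL = j·7.791e+04·0.115 = 0 + j8960 Ω
  C: Z = 1/(jωC) = -j/(ω·C) = 0 - j280.2 Ω
Step 3 — Series combination: Z_total = R + L + C = 4700 + j8680 Ω = 9870∠61.6° Ω.
Step 4 — Source phasor: V = 110∠171.8° V = -108.9 + j15.69 V.
Step 5 — Current: I = V / Z = -0.003855 + j0.01046 A = 0.01114∠110.2° A.
Step 6 — Complex power: S = V·I* = 0.5837 + j1.078 VA.
Step 7 — Real power: P = Re(S) = 0.5837 W.
Step 8 — Reactive power: Q = Im(S) = 1.078 VAR.
Step 9 — Apparent power: |S| = 1.226 VA.
Step 10 — Power factor: PF = P/|S| = 0.4762 (lagging).

(a) P = 0.5837 W  (b) Q = 1.078 VAR  (c) S = 1.226 VA  (d) PF = 0.4762 (lagging)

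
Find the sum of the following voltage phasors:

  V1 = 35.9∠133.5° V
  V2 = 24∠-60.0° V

Step 1 — Convert each phasor to rectangular form:
  V1 = 35.9·(cos(133.5°) + j·sin(133.5°)) = -24.71 + j26.04 V
  V2 = 24·(cos(-60.0°) + j·sin(-60.0°)) = 12 - j20.78 V
Step 2 — Sum components: V_total = -12.71 + j5.256 V.
Step 3 — Convert to polar: |V_total| = 13.76 V, ∠V_total = 157.5°.

V_total = 13.76∠157.5° V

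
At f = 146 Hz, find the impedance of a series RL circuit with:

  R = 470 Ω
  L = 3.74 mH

Step 1 — Angular frequency: ω = 2π·f = 2π·146 = 917.3 rad/s.
Step 2 — Component impedances:
  R: Z = R = 470 Ω
  L: Z = jωL = j·917.3·0.00374 = 0 + j3.431 Ω
Step 3 — Series combination: Z_total = R + L = 470 + j3.431 Ω = 470∠0.4° Ω.

Z = 470 + j3.431 Ω = 470∠0.4° Ω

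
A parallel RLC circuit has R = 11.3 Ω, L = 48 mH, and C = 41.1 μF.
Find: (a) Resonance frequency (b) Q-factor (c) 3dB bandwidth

Step 1 — Resonance: ω₀ = 1/√(LC) = 1/√(0.048·4.11e-05) = 712 rad/s.
Step 2 — f₀ = ω₀/(2π) = 113.3 Hz.
Step 3 — Parallel Q: Q = R/(ω₀L) = 11.3/(712·0.048) = 0.3307.
Step 4 — Bandwidth: Δω = ω₀/Q = 2153 rad/s; BW = Δω/(2π) = 342.7 Hz.

(a) f₀ = 113.3 Hz  (b) Q = 0.3307  (c) BW = 342.7 Hz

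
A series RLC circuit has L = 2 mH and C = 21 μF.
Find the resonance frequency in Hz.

Step 1 — Resonance condition Im(Z)=0 gives ω₀ = 1/√(LC).
Step 2 — ω₀ = 1/√(0.002·2.1e-05) = 4880 rad/s.
Step 3 — f₀ = ω₀/(2π) = 776.6 Hz.

f₀ = 776.6 Hz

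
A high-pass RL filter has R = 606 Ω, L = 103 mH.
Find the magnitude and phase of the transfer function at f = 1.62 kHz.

Step 1 — Angular frequency: ω = 2π·1620 = 1.018e+04 rad/s.
Step 2 — Transfer function: H(jω) = jωL/(R + jωL).
Step 3 — Numerator jωL = j·1048; denominator R + jωL = 606 + j1048.
Step 4 — H = 0.7496 + j0.4333.
Step 5 — Magnitude: |H| = 0.8658 (-1.3 dB); phase: φ = 30.0°.

|H| = 0.8658 (-1.3 dB), φ = 30.0°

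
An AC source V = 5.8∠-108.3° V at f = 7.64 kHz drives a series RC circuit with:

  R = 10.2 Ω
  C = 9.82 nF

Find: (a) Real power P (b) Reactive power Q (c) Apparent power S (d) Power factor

Step 1 — Angular frequency: ω = 2π·f = 2π·7640 = 4.8e+04 rad/s.
Step 2 — Component impedances:
  R: Z = R = 10.2 Ω
  C: Z = 1/(jωC) = -j/(ω·C) = 0 - j2121 Ω
Step 3 — Series combination: Z_total = R + C = 10.2 - j2121 Ω = 2121∠-89.7° Ω.
Step 4 — Source phasor: V = 5.8∠-108.3° V = -1.821 - j5.507 V.
Step 5 — Current: I = V / Z = 0.002592 - j0.0008709 A = 0.002734∠-18.6° A.
Step 6 — Complex power: S = V·I* = 7.625e-05 - j0.01586 VA.
Step 7 — Real power: P = Re(S) = 7.625e-05 W.
Step 8 — Reactive power: Q = Im(S) = -0.01586 VAR.
Step 9 — Apparent power: |S| = 0.01586 VA.
Step 10 — Power factor: PF = P/|S| = 0.004808 (leading).

(a) P = 7.625e-05 W  (b) Q = -0.01586 VAR  (c) S = 0.01586 VA  (d) PF = 0.004808 (leading)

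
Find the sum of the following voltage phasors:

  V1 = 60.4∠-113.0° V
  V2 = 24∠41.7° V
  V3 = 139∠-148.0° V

Step 1 — Convert each phasor to rectangular form:
  V1 = 60.4·(cos(-113.0°) + j·sin(-113.0°)) = -23.6 - j55.6 V
  V2 = 24·(cos(41.7°) + j·sin(41.7°)) = 17.92 + j15.97 V
  V3 = 139·(cos(-148.0°) + j·sin(-148.0°)) = -117.9 - j73.66 V
Step 2 — Sum components: V_total = -123.6 - j113.3 V.
Step 3 — Convert to polar: |V_total| = 167.6 V, ∠V_total = -137.5°.

V_total = 167.6∠-137.5° V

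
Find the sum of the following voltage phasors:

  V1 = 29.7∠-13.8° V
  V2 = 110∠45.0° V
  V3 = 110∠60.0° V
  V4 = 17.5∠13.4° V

Step 1 — Convert each phasor to rectangular form:
  V1 = 29.7·(cos(-13.8°) + j·sin(-13.8°)) = 28.84 - j7.084 V
  V2 = 110·(cos(45.0°) + j·sin(45.0°)) = 77.78 + j77.78 V
  V3 = 110·(cos(60.0°) + j·sin(60.0°)) = 55 + j95.26 V
  V4 = 17.5·(cos(13.4°) + j·sin(13.4°)) = 17.02 + j4.056 V
Step 2 — Sum components: V_total = 178.6 + j170 V.
Step 3 — Convert to polar: |V_total| = 246.6 V, ∠V_total = 43.6°.

V_total = 246.6∠43.6° V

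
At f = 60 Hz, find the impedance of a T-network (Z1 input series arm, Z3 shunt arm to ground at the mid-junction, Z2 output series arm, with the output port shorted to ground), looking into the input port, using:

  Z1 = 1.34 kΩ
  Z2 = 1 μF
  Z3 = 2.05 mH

Step 1 — Angular frequency: ω = 2π·f = 2π·60 = 377 rad/s.
Step 2 — Component impedances:
  Z1: Z = R = 1340 Ω
  Z2: Z = 1/(jωC) = -j/(ω·C) = 0 - j2653 Ω
  Z3: Z = jωL = j·377·0.00205 = 0 + j0.7728 Ω
Step 3 — With the output port shorted to ground, the output series arm Z2 runs from the junction to ground; the shunt arm Z3 also runs from the junction to ground. They appear in parallel: Z3 || Z2 = 0 + j0.7731 Ω.
Step 4 — Series with input arm Z1: Z_in = Z1 + (Z3 || Z2) = 1340 + j0.7731 Ω = 1340∠0.0° Ω.

Z = 1340 + j0.7731 Ω = 1340∠0.0° Ω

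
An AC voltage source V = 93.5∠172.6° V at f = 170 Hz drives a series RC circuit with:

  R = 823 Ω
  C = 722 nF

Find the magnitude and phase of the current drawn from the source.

Step 1 — Angular frequency: ω = 2π·f = 2π·170 = 1068 rad/s.
Step 2 — Component impedances:
  R: Z = R = 823 Ω
  C: Z = 1/(jωC) = -j/(ω·C) = 0 - j1297 Ω
Step 3 — Series combination: Z_total = R + C = 823 - j1297 Ω = 1536∠-57.6° Ω.
Step 4 — Source phasor: V = 93.5∠172.6° V = -92.72 + j12.04 V.
Step 5 — Ohm's law: I = V / Z_total = (-92.72 + j12.04) / (823 - j1297) = -0.03897 - j0.04677 A.
Step 6 — Convert to polar: |I| = 0.06088 A, ∠I = -129.8°.

I = 0.06088∠-129.8° A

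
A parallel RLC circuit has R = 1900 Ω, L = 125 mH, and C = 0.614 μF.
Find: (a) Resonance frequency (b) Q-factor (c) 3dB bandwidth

Step 1 — Resonance: ω₀ = 1/√(LC) = 1/√(0.125·6.14e-07) = 3610 rad/s.
Step 2 — f₀ = ω₀/(2π) = 574.5 Hz.
Step 3 — Parallel Q: Q = R/(ω₀L) = 1900/(3610·0.125) = 4.211.
Step 4 — Bandwidth: Δω = ω₀/Q = 857.2 rad/s; BW = Δω/(2π) = 136.4 Hz.

(a) f₀ = 574.5 Hz  (b) Q = 4.211  (c) BW = 136.4 Hz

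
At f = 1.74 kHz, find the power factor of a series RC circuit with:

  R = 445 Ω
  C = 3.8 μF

Step 1 — Angular frequency: ω = 2π·f = 2π·1740 = 1.093e+04 rad/s.
Step 2 — Component impedances:
  R: Z = R = 445 Ω
  C: Z = 1/(jωC) = -j/(ω·C) = 0 - j24.07 Ω
Step 3 — Series combination: Z_total = R + C = 445 - j24.07 Ω = 445.7∠-3.1° Ω.
Step 4 — Power factor: PF = cos(φ) = Re(Z)/|Z| = 445/445.65 = 0.9985.
Step 5 — Type: Im(Z) = -24.07 ⇒ leading (phase φ = -3.1°).

PF = 0.9985 (leading, φ = -3.1°)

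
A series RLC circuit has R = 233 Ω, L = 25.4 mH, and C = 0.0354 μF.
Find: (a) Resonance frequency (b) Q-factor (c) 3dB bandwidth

Step 1 — Resonance: ω₀ = 1/√(LC) = 1/√(0.0254·3.54e-08) = 3.335e+04 rad/s.
Step 2 — f₀ = ω₀/(2π) = 5308 Hz.
Step 3 — Series Q: Q = ω₀L/R = 3.335e+04·0.0254/233 = 3.635.
Step 4 — Bandwidth: Δω = ω₀/Q = 9173 rad/s; BW = Δω/(2π) = 1460 Hz.

(a) f₀ = 5308 Hz  (b) Q = 3.635  (c) BW = 1460 Hz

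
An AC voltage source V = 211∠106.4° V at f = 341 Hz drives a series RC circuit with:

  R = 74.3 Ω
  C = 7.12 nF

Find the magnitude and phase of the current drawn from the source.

Step 1 — Angular frequency: ω = 2π·f = 2π·341 = 2143 rad/s.
Step 2 — Component impedances:
  R: Z = R = 74.3 Ω
  C: Z = 1/(jωC) = -j/(ω·C) = 0 - j6.555e+04 Ω
Step 3 — Series combination: Z_total = R + C = 74.3 - j6.555e+04 Ω = 6.555e+04∠-89.9° Ω.
Step 4 — Source phasor: V = 211∠106.4° V = -59.57 + j202.4 V.
Step 5 — Ohm's law: I = V / Z_total = (-59.57 + j202.4) / (74.3 - j6.555e+04) = -0.003089 - j0.0009053 A.
Step 6 — Convert to polar: |I| = 0.003219 A, ∠I = -163.7°.

I = 0.003219∠-163.7° A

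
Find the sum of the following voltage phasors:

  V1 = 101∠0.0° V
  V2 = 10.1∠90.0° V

Step 1 — Convert each phasor to rectangular form:
  V1 = 101·(cos(0.0°) + j·sin(0.0°)) = 101 V
  V2 = 10.1·(cos(90.0°) + j·sin(90.0°)) = 0 + j10.1 V
Step 2 — Sum components: V_total = 101 + j10.1 V.
Step 3 — Convert to polar: |V_total| = 101.5 V, ∠V_total = 5.7°.

V_total = 101.5∠5.7° V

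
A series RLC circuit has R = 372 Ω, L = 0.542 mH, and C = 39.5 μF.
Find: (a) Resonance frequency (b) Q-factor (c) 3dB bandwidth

Step 1 — Resonance condition Im(Z)=0 gives ω₀ = 1/√(LC).
Step 2 — ω₀ = 1/√(0.000542·3.95e-05) = 6834 rad/s.
Step 3 — f₀ = ω₀/(2π) = 1088 Hz.
Step 4 — Series Q: Q = ω₀L/R = 6834·0.000542/372 = 0.009958.
Step 5 — 3dB bandwidth: Δω = ω₀/Q = 6.863e+05 rad/s; BW = Δω/(2π) = 1.092e+05 Hz.

(a) f₀ = 1088 Hz  (b) Q = 0.009958  (c) BW = 1.092e+05 Hz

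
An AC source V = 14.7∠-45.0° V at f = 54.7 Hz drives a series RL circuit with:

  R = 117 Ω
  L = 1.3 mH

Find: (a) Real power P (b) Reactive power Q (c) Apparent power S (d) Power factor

Step 1 — Angular frequency: ω = 2π·f = 2π·54.7 = 343.7 rad/s.
Step 2 — Component impedances:
  R: Z = R = 117 Ω
  L: Z = jωL = j·343.7·0.0013 = 0 + j0.4468 Ω
Step 3 — Series combination: Z_total = R + L = 117 + j0.4468 Ω = 117∠0.2° Ω.
Step 4 — Source phasor: V = 14.7∠-45.0° V = 10.39 - j10.39 V.
Step 5 — Current: I = V / Z = 0.0885 - j0.08918 A = 0.1256∠-45.2° A.
Step 6 — Complex power: S = V·I* = 1.847 + j0.007053 VA.
Step 7 — Real power: P = Re(S) = 1.847 W.
Step 8 — Reactive power: Q = Im(S) = 0.007053 VAR.
Step 9 — Apparent power: |S| = 1.847 VA.
Step 10 — Power factor: PF = P/|S| = 1 (lagging).

(a) P = 1.847 W  (b) Q = 0.007053 VAR  (c) S = 1.847 VA  (d) PF = 1 (lagging)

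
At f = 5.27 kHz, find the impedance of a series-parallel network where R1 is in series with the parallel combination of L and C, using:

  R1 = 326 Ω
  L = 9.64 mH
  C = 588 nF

Step 1 — Angular frequency: ω = 2π·f = 2π·5270 = 3.311e+04 rad/s.
Step 2 — Component impedances:
  R1: Z = R = 326 Ω
  L: Z = jωL = j·3.311e+04·0.00964 = 0 + j319.2 Ω
  C: Z = 1/(jωC) = -j/(ω·C) = 0 - j51.36 Ω
Step 3 — Parallel branch: L || C = 1/(1/L + 1/C) = 0 - j61.21 Ω.
Step 4 — Series with R1: Z_total = R1 + (L || C) = 326 - j61.21 Ω = 331.7∠-10.6° Ω.

Z = 326 - j61.21 Ω = 331.7∠-10.6° Ω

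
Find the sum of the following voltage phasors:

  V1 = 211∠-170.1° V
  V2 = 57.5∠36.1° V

Step 1 — Convert each phasor to rectangular form:
  V1 = 211·(cos(-170.1°) + j·sin(-170.1°)) = -207.9 - j36.28 V
  V2 = 57.5·(cos(36.1°) + j·sin(36.1°)) = 46.46 + j33.88 V
Step 2 — Sum components: V_total = -161.4 - j2.398 V.
Step 3 — Convert to polar: |V_total| = 161.4 V, ∠V_total = -179.1°.

V_total = 161.4∠-179.1° V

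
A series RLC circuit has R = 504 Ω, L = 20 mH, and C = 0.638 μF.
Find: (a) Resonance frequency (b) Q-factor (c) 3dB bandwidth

Step 1 — Resonance: ω₀ = 1/√(LC) = 1/√(0.02·6.38e-07) = 8853 rad/s.
Step 2 — f₀ = ω₀/(2π) = 1409 Hz.
Step 3 — Series Q: Q = ω₀L/R = 8853·0.02/504 = 0.3513.
Step 4 — Bandwidth: Δω = ω₀/Q = 2.52e+04 rad/s; BW = Δω/(2π) = 4011 Hz.

(a) f₀ = 1409 Hz  (b) Q = 0.3513  (c) BW = 4011 Hz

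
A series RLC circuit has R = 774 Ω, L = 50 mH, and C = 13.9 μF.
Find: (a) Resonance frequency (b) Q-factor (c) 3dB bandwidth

Step 1 — Resonance condition Im(Z)=0 gives ω₀ = 1/√(LC).
Step 2 — ω₀ = 1/√(0.05·1.39e-05) = 1200 rad/s.
Step 3 — f₀ = ω₀/(2π) = 190.9 Hz.
Step 4 — Series Q: Q = ω₀L/R = 1200·0.05/774 = 0.07749.
Step 5 — 3dB bandwidth: Δω = ω₀/Q = 1.548e+04 rad/s; BW = Δω/(2π) = 2464 Hz.

(a) f₀ = 190.9 Hz  (b) Q = 0.07749  (c) BW = 2464 Hz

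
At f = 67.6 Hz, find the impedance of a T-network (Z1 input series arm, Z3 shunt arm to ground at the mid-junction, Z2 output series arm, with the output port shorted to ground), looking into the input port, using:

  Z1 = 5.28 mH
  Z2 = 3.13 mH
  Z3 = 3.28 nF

Step 1 — Angular frequency: ω = 2π·f = 2π·67.6 = 424.7 rad/s.
Step 2 — Component impedances:
  Z1: Z = jωL = j·424.7·0.00528 = 0 + j2.243 Ω
  Z2: Z = jωL = j·424.7·0.00313 = 0 + j1.329 Ω
  Z3: Z = 1/(jωC) = -j/(ω·C) = 0 - j7.178e+05 Ω
Step 3 — With the output port shorted to ground, the output series arm Z2 runs from the junction to ground; the shunt arm Z3 also runs from the junction to ground. They appear in parallel: Z3 || Z2 = 0 + j1.329 Ω.
Step 4 — Series with input arm Z1: Z_in = Z1 + (Z3 || Z2) = 0 + j3.572 Ω = 3.572∠90.0° Ω.

Z = 0 + j3.572 Ω = 3.572∠90.0° Ω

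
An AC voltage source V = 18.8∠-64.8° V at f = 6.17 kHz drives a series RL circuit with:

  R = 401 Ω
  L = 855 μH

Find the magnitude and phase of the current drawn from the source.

Step 1 — Angular frequency: ω = 2π·f = 2π·6170 = 3.877e+04 rad/s.
Step 2 — Component impedances:
  R: Z = R = 401 Ω
  L: Z = jωL = j·3.877e+04·0.000855 = 0 + j33.15 Ω
Step 3 — Series combination: Z_total = R + L = 401 + j33.15 Ω = 402.4∠4.7° Ω.
Step 4 — Source phasor: V = 18.8∠-64.8° V = 8.005 - j17.01 V.
Step 5 — Ohm's law: I = V / Z_total = (8.005 - j17.01) / (401 + j33.15) = 0.01634 - j0.04377 A.
Step 6 — Convert to polar: |I| = 0.04672 A, ∠I = -69.5°.

I = 0.04672∠-69.5° A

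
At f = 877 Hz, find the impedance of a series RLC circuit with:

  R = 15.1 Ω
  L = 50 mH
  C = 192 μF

Step 1 — Angular frequency: ω = 2π·f = 2π·877 = 5510 rad/s.
Step 2 — Component impedances:
  R: Z = R = 15.1 Ω
  L: Z = jωL = j·5510·0.05 = 0 + j275.5 Ω
  C: Z = 1/(jωC) = -j/(ω·C) = 0 - j0.9452 Ω
Step 3 — Series combination: Z_total = R + L + C = 15.1 + j274.6 Ω = 275∠86.9° Ω.

Z = 15.1 + j274.6 Ω = 275∠86.9° Ω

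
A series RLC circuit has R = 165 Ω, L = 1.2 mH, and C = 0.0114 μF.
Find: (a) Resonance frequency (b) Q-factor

Step 1 — Resonance condition Im(Z)=0 gives ω₀ = 1/√(LC).
Step 2 — ω₀ = 1/√(0.0012·1.14e-08) = 2.704e+05 rad/s.
Step 3 — f₀ = ω₀/(2π) = 4.303e+04 Hz.
Step 4 — Series Q: Q = ω₀L/R = 2.704e+05·0.0012/165 = 1.966.

(a) f₀ = 4.303e+04 Hz  (b) Q = 1.966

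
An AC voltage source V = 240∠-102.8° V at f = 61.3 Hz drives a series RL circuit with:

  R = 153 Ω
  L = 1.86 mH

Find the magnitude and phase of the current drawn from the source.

Step 1 — Angular frequency: ω = 2π·f = 2π·61.3 = 385.2 rad/s.
Step 2 — Component impedances:
  R: Z = R = 153 Ω
  L: Z = jωL = j·385.2·0.00186 = 0 + j0.7164 Ω
Step 3 — Series combination: Z_total = R + L = 153 + j0.7164 Ω = 153∠0.3° Ω.
Step 4 — Source phasor: V = 240∠-102.8° V = -53.17 - j234 V.
Step 5 — Ohm's law: I = V / Z_total = (-53.17 - j234) / (153 + j0.7164) = -0.3547 - j1.528 A.
Step 6 — Convert to polar: |I| = 1.569 A, ∠I = -103.1°.

I = 1.569∠-103.1° A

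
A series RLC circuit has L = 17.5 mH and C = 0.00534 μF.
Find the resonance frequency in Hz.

Step 1 — Resonance condition Im(Z)=0 gives ω₀ = 1/√(LC).
Step 2 — ω₀ = 1/√(0.0175·5.34e-09) = 1.034e+05 rad/s.
Step 3 — f₀ = ω₀/(2π) = 1.646e+04 Hz.

f₀ = 1.646e+04 Hz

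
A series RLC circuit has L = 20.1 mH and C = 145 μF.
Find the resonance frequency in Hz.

Step 1 — Resonance condition Im(Z)=0 gives ω₀ = 1/√(LC).
Step 2 — ω₀ = 1/√(0.0201·0.000145) = 585.8 rad/s.
Step 3 — f₀ = ω₀/(2π) = 93.23 Hz.

f₀ = 93.23 Hz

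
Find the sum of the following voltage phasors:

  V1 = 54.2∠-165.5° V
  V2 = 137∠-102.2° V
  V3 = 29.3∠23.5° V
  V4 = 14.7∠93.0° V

Step 1 — Convert each phasor to rectangular form:
  V1 = 54.2·(cos(-165.5°) + j·sin(-165.5°)) = -52.47 - j13.57 V
  V2 = 137·(cos(-102.2°) + j·sin(-102.2°)) = -28.95 - j133.9 V
  V3 = 29.3·(cos(23.5°) + j·sin(23.5°)) = 26.87 + j11.68 V
  V4 = 14.7·(cos(93.0°) + j·sin(93.0°)) = -0.7693 + j14.68 V
Step 2 — Sum components: V_total = -55.32 - j121.1 V.
Step 3 — Convert to polar: |V_total| = 133.2 V, ∠V_total = -114.6°.

V_total = 133.2∠-114.6° V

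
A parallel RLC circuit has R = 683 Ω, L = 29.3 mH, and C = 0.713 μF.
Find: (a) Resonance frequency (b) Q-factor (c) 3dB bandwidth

Step 1 — Resonance: ω₀ = 1/√(LC) = 1/√(0.0293·7.13e-07) = 6919 rad/s.
Step 2 — f₀ = ω₀/(2π) = 1101 Hz.
Step 3 — Parallel Q: Q = R/(ω₀L) = 683/(6919·0.0293) = 3.369.
Step 4 — Bandwidth: Δω = ω₀/Q = 2053 rad/s; BW = Δω/(2π) = 326.8 Hz.

(a) f₀ = 1101 Hz  (b) Q = 3.369  (c) BW = 326.8 Hz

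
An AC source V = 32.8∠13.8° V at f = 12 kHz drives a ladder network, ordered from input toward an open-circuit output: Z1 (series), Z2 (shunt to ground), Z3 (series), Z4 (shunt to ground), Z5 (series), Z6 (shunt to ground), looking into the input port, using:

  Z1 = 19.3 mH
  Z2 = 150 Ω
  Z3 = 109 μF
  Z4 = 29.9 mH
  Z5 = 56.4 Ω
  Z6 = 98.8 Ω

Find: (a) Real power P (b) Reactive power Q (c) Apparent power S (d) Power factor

Step 1 — Angular frequency: ω = 2π·f = 2π·1.2e+04 = 7.54e+04 rad/s.
Step 2 — Component impedances:
  Z1: Z = jωL = j·7.54e+04·0.0193 = 0 + j1455 Ω
  Z2: Z = R = 150 Ω
  Z3: Z = 1/(jωC) = -j/(ω·C) = 0 - j0.1217 Ω
  Z4: Z = jωL = j·7.54e+04·0.0299 = 0 + j2254 Ω
  Z5: Z = R = 56.4 Ω
  Z6: Z = R = 98.8 Ω
Step 3 — Ladder network (open output): work backward from the far end, alternating series and parallel combinations. Z_in = 76.19 + j1458 Ω = 1460∠87.0° Ω.
Step 4 — Source phasor: V = 32.8∠13.8° V = 31.85 + j7.824 V.
Step 5 — Current: I = V / Z = 0.006491 - j0.02151 A = 0.02247∠-73.2° A.
Step 6 — Complex power: S = V·I* = 0.03847 + j0.736 VA.
Step 7 — Real power: P = Re(S) = 0.03847 W.
Step 8 — Reactive power: Q = Im(S) = 0.736 VAR.
Step 9 — Apparent power: |S| = 0.737 VA.
Step 10 — Power factor: PF = P/|S| = 0.05219 (lagging).

(a) P = 0.03847 W  (b) Q = 0.736 VAR  (c) S = 0.737 VA  (d) PF = 0.05219 (lagging)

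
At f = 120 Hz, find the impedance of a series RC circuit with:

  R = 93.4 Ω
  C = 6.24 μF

Step 1 — Angular frequency: ω = 2π·f = 2π·120 = 754 rad/s.
Step 2 — Component impedances:
  R: Z = R = 93.4 Ω
  C: Z = 1/(jωC) = -j/(ω·C) = 0 - j212.5 Ω
Step 3 — Series combination: Z_total = R + C = 93.4 - j212.5 Ω = 232.2∠-66.3° Ω.

Z = 93.4 - j212.5 Ω = 232.2∠-66.3° Ω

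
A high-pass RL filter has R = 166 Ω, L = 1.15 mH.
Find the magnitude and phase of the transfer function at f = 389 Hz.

Step 1 — Angular frequency: ω = 2π·389 = 2444 rad/s.
Step 2 — Transfer function: H(jω) = jωL/(R + jωL).
Step 3 — Numerator jωL = j·2.811; denominator R + jωL = 166 + j2.811.
Step 4 — H = 0.0002866 + j0.01693.
Step 5 — Magnitude: |H| = 0.01693 (-35.4 dB); phase: φ = 89.0°.

|H| = 0.01693 (-35.4 dB), φ = 89.0°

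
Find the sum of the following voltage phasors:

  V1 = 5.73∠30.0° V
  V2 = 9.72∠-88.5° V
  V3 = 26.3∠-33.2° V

Step 1 — Convert each phasor to rectangular form:
  V1 = 5.73·(cos(30.0°) + j·sin(30.0°)) = 4.962 + j2.865 V
  V2 = 9.72·(cos(-88.5°) + j·sin(-88.5°)) = 0.2544 - j9.717 V
  V3 = 26.3·(cos(-33.2°) + j·sin(-33.2°)) = 22.01 - j14.4 V
Step 2 — Sum components: V_total = 27.22 - j21.25 V.
Step 3 — Convert to polar: |V_total| = 34.54 V, ∠V_total = -38.0°.

V_total = 34.54∠-38.0° V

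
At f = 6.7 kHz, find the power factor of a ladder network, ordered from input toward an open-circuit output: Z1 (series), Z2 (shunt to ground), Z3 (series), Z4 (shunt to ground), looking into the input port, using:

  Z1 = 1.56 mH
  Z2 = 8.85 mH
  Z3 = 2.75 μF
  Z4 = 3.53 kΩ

Step 1 — Angular frequency: ω = 2π·f = 2π·6700 = 4.21e+04 rad/s.
Step 2 — Component impedances:
  Z1: Z = jωL = j·4.21e+04·0.00156 = 0 + j65.67 Ω
  Z2: Z = jωL = j·4.21e+04·0.00885 = 0 + j372.6 Ω
  Z3: Z = 1/(jωC) = -j/(ω·C) = 0 - j8.638 Ω
  Z4: Z = R = 3530 Ω
Step 3 — Ladder network (open output): work backward from the far end, alternating series and parallel combinations. Z_in = 38.91 + j434.2 Ω = 436∠84.9° Ω.
Step 4 — Power factor: PF = cos(φ) = Re(Z)/|Z| = 38.91/436 = 0.08924.
Step 5 — Type: Im(Z) = 434.2 ⇒ lagging (phase φ = 84.9°).

PF = 0.08924 (lagging, φ = 84.9°)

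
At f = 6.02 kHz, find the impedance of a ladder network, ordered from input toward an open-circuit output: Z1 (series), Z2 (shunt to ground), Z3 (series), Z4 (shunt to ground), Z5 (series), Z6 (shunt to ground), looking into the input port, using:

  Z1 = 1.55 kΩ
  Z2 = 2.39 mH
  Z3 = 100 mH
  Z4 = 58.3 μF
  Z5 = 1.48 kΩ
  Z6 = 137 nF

Step 1 — Angular frequency: ω = 2π·f = 2π·6020 = 3.782e+04 rad/s.
Step 2 — Component impedances:
  Z1: Z = R = 1550 Ω
  Z2: Z = jωL = j·3.782e+04·0.00239 = 0 + j90.4 Ω
  Z3: Z = jωL = j·3.782e+04·0.1 = 0 + j3782 Ω
  Z4: Z = 1/(jωC) = -j/(ω·C) = 0 - j0.4535 Ω
  Z5: Z = R = 1480 Ω
  Z6: Z = 1/(jωC) = -j/(ω·C) = 0 - j193 Ω
Step 3 — Ladder network (open output): work backward from the far end, alternating series and parallel combinations. Z_in = 1550 + j88.29 Ω = 1553∠3.3° Ω.

Z = 1550 + j88.29 Ω = 1553∠3.3° Ω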